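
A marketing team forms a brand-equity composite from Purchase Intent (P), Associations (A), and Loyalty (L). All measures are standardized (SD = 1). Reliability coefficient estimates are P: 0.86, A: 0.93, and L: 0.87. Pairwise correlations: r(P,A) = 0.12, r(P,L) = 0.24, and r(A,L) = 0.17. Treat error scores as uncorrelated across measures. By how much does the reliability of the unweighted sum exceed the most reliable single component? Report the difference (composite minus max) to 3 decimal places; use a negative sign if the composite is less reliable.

Var(sum) = 3 + 1.06 = 4.06; true-score variance = 2.66 + 1.06 = 3.72; composite reliability = 0.9163.
Max component reliability = 0.9300.
Difference = 0.9163 − 0.9300 = -0.014.

-0.014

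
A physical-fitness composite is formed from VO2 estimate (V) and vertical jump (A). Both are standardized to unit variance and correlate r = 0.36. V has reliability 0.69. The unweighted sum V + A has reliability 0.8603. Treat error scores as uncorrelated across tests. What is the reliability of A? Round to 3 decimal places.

0.930

Var(V+A) = 2 + 2·0.36 = 2.720.
True-score variance = ρ_V + ρ_A + 2·0.36, so 0.8603 = (0.69 + ρ_A + 0.72) / 2.720.
ρ_A = 0.8603·2.720 − 0.69 − 0.72 = 0.930.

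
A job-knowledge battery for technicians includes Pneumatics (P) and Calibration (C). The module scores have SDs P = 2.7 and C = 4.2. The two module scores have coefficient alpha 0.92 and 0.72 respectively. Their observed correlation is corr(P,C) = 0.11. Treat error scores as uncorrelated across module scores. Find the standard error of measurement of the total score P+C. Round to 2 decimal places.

Var(total) = 24.93 + 2.4948 = 27.4248.
True-score variance = 19.4076 + 2.4948 = 21.9024, so reliability = 0.7986.
Error variance = 27.4248 − 21.9024 = 5.5224; SEM = √5.5224 = 2.35.

2.35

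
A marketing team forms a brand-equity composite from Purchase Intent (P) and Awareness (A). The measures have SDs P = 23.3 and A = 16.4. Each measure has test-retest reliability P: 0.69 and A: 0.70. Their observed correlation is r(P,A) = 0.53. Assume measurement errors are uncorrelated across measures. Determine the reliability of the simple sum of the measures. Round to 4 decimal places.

0.7954

Var(P+A) = 23.3² + 16.4² + 2·[23.3·16.4·0.53] = 811.85 + 405.047 = 1216.9.
Because errors are independent across components, Cov(Tᵢ,Tⱼ) = Cov(Xᵢ,Xⱼ); the off-diagonal part of the true-score variance is the same as above.
True-score variance = [23.3²·0.69 + 16.4²·0.70] + 405.047 = 562.866 + 405.047 = 967.913.
Reliability = 967.913 / 1216.9 = 0.7954.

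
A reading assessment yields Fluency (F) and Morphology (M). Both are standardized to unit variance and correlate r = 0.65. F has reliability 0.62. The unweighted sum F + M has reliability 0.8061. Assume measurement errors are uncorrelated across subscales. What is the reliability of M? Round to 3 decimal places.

0.740

Var(F+M) = 2 + 2·0.65 = 3.300.
True-score variance = ρ_F + ρ_M + 2·0.65, so 0.8061 = (0.62 + ρ_M + 1.30) / 3.300.
ρ_M = 0.8061·3.300 − 0.62 − 1.30 = 0.740.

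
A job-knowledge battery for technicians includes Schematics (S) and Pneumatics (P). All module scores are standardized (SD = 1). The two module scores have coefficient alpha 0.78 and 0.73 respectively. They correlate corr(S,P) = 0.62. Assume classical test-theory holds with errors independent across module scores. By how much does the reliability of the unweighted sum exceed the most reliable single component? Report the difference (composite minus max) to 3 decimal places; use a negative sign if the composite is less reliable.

Var(sum) = 2 + 1.24 = 3.24; true-score variance = 1.51 + 1.24 = 2.75; composite reliability = 0.8488.
Max component reliability = 0.7800.
Difference = 0.8488 − 0.7800 = 0.069.

0.069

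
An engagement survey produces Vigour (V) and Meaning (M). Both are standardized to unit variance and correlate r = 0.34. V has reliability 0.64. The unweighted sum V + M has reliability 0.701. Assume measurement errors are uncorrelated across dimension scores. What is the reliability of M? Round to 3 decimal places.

0.559

Var(V+M) = 2 + 2·0.34 = 2.680.
True-score variance = ρ_V + ρ_M + 2·0.34, so 0.701 = (0.64 + ρ_M + 0.68) / 2.680.
ρ_M = 0.701·2.680 − 0.64 − 0.68 = 0.559.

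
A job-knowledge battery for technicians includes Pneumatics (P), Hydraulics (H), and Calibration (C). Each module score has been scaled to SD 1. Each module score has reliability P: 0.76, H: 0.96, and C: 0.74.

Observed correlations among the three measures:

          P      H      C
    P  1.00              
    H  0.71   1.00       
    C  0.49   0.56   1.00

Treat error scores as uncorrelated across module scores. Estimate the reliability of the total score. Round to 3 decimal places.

Var(P+H+C) = 3 + 2·[0.71 + 0.49 + 0.56] = 3 + 3.52 = 6.52.
Because errors are independent across components, Cov(Tᵢ,Tⱼ) = Cov(Xᵢ,Xⱼ); the off-diagonal part of the true-score variance is the same as above.
True-score variance = [0.76 + 0.96 + 0.74] + 3.52 = 2.46 + 3.52 = 5.98.
Reliability = 5.98 / 6.52 = 0.917.

0.917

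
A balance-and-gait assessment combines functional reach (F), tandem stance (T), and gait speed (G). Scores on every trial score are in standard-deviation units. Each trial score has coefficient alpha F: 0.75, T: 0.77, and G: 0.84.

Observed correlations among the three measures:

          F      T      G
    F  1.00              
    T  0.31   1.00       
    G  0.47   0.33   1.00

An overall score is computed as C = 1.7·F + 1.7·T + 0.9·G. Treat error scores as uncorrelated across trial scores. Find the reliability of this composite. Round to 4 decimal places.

0.8599

Var(C) = 1.7² + 1.7² + 0.9² + 2·[2.89·0.31 + 1.53·0.47 + 1.53·0.33] = 6.59 + 4.2398 = 10.8298.
Because errors are independent across components, Cov(Tᵢ,Tⱼ) = Cov(Xᵢ,Xⱼ); the off-diagonal part of the true-score variance is the same as above.
True-score variance = [1.7²·0.75 + 1.7²·0.77 + 0.9²·0.84] + 4.2398 = 5.0732 + 4.2398 = 9.313.
Reliability = 9.313 / 10.8298 = 0.8599.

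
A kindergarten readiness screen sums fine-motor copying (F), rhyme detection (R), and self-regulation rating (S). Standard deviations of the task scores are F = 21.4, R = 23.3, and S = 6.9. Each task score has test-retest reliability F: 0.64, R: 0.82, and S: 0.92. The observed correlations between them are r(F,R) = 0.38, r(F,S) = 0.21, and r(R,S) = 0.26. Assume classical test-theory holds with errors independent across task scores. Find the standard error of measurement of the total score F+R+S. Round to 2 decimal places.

16.32

Var(total) = 1048.46 + 524.569 = 1573.03.
True-score variance = 782.065 + 524.569 = 1306.63, so reliability = 0.8306.
Error variance = 1573.03 − 1306.63 = 266.395; SEM = √266.395 = 16.32.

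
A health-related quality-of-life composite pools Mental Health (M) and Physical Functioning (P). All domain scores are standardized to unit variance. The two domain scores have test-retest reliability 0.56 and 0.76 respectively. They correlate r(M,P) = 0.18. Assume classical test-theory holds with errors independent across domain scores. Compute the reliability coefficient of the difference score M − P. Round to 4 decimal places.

0.5854

Var(M−P) = 1 + 1 − 2·0.18 = 2 − 0.36 = 1.64.
With uncorrelated errors the cross-covariances are all true-score covariance, so they carry over unchanged; only the diagonal terms shrink to ρᵢσᵢ².
True-score variance = [0.56 + 0.76] − 0.36 = 1.32 − 0.36 = 0.96.
Reliability = 0.96 / 1.64 = 0.5854.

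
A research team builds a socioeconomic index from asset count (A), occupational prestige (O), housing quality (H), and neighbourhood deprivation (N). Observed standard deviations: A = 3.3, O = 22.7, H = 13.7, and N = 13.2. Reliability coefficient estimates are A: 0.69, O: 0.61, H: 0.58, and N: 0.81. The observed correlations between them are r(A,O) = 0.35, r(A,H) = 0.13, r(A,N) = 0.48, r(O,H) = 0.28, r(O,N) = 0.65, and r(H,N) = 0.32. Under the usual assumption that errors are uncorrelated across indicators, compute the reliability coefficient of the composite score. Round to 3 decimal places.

0.811

Var(A+O+H+N) = 3.3² + 22.7² + 13.7² + 13.2² + 2·[3.3·22.7·0.35 + 3.3·13.7·0.13 + 3.3·13.2·0.48 + 22.7·13.7·0.28 + 22.7·13.2·0.65 + 13.7·13.2·0.32] = 888.11 + 785.433 = 1673.54.
With uncorrelated errors the cross-covariances are all true-score covariance, so they carry over unchanged; only the diagonal terms shrink to ρᵢσᵢ².
True-score variance = [3.3²·0.69 + 22.7²·0.61 + 13.7²·0.58 + 13.2²·0.81] + 785.433 = 571.836 + 785.433 = 1357.27.
Reliability = 1357.27 / 1673.54 = 0.811.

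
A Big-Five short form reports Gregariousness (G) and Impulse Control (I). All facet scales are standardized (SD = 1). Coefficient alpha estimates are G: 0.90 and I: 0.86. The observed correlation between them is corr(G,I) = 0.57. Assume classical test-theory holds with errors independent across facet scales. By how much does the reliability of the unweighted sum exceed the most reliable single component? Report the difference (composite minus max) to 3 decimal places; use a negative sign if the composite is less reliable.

Var(sum) = 2 + 1.14 = 3.14; true-score variance = 1.76 + 1.14 = 2.9; composite reliability = 0.9236.
Max component reliability = 0.9000.
Difference = 0.9236 − 0.9000 = 0.024.

0.024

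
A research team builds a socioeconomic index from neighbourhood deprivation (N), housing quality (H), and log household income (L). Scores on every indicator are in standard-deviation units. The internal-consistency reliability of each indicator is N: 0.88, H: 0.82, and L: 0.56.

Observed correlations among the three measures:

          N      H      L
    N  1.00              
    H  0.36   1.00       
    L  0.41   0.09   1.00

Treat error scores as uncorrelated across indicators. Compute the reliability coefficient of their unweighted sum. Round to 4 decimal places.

Var(N+H+L) = 3 + 2·[0.36 + 0.41 + 0.09] = 3 + 1.72 = 4.72.
With uncorrelated errors the cross-covariances are all true-score covariance, so they carry over unchanged; only the diagonal terms shrink to ρᵢσᵢ².
True-score variance = [0.88 + 0.82 + 0.56] + 1.72 = 2.26 + 1.72 = 3.98.
Reliability = 3.98 / 4.72 = 0.8432.

0.8432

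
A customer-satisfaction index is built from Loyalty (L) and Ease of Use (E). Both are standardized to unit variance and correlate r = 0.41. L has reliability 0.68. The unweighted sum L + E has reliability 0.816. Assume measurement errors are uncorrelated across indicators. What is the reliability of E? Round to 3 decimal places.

Var(L+E) = 2 + 2·0.41 = 2.820.
True-score variance = ρ_L + ρ_E + 2·0.41, so 0.816 = (0.68 + ρ_E + 0.82) / 2.820.
ρ_E = 0.816·2.820 − 0.68 − 0.82 = 0.801.

0.801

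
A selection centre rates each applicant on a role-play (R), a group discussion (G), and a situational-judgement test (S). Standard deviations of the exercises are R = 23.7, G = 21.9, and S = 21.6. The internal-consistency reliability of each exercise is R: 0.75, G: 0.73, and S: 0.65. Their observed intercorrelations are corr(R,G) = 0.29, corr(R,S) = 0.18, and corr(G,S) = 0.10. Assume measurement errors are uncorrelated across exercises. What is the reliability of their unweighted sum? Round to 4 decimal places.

Var(R+G+S) = 23.7² + 21.9² + 21.6² + 2·[23.7·21.9·0.29 + 23.7·21.6·0.18 + 21.9·21.6·0.10] = 1507.86 + 579.937 = 2087.8.
Under uncorrelated errors the observed covariances equal the true-score covariances, so only the own-variance terms attenuate.
True-score variance = [23.7²·0.75 + 21.9²·0.73 + 21.6²·0.65] + 579.937 = 1074.65 + 579.937 = 1654.58.
Reliability = 1654.58 / 2087.8 = 0.7925.

0.7925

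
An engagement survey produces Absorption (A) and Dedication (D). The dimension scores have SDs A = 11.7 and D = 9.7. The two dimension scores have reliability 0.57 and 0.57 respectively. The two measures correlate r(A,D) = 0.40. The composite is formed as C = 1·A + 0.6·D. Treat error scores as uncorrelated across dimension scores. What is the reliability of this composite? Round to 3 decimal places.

0.674

Var(C) = 11.7² + 0.6²·9.7² + 2·[0.6·11.7·9.7·0.40] = 170.762 + 54.4752 = 225.238.
Under uncorrelated errors the observed covariances equal the true-score covariances, so only the own-variance terms attenuate.
True-score variance = [11.7²·0.57 + 0.6²·9.7²·0.57] + 54.4752 = 97.3346 + 54.4752 = 151.81.
Reliability = 151.81 / 225.238 = 0.674.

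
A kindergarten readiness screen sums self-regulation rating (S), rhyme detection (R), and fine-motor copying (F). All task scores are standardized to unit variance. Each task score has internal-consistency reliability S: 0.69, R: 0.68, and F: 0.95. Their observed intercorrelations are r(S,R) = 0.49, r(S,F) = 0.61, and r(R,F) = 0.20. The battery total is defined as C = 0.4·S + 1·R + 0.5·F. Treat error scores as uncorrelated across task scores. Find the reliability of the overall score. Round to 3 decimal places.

0.830

Var(C) = 0.4² + 1 + 0.5² + 2·[0.4·0.49 + 0.2·0.61 + 0.5·0.20] = 1.41 + 0.836 = 2.246.
Under uncorrelated errors the observed covariances equal the true-score covariances, so only the own-variance terms attenuate.
True-score variance = [0.4²·0.69 + 0.68 + 0.5²·0.95] + 0.836 = 1.0279 + 0.836 = 1.8639.
Reliability = 1.8639 / 2.246 = 0.830.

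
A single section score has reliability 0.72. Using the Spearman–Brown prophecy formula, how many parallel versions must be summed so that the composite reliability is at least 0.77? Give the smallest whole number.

k ≥ ρ*(1−ρ₁)/(ρ₁(1−ρ*)) = 0.77·0.28 / (0.72·0.23) = 1.302.
Smallest integer k = 2.

2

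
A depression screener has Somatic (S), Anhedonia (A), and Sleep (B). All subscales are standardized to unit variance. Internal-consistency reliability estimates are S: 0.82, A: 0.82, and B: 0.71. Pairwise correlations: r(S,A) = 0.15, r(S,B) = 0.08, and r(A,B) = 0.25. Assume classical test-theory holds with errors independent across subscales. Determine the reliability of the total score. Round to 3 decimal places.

0.836

Var(S+A+B) = 3 + 2·[0.15 + 0.08 + 0.25] = 3 + 0.96 = 3.96.
Because errors are independent across components, Cov(Tᵢ,Tⱼ) = Cov(Xᵢ,Xⱼ); the off-diagonal part of the true-score variance is the same as above.
True-score variance = [0.82 + 0.82 + 0.71] + 0.96 = 2.35 + 0.96 = 3.31.
Reliability = 3.31 / 3.96 = 0.836.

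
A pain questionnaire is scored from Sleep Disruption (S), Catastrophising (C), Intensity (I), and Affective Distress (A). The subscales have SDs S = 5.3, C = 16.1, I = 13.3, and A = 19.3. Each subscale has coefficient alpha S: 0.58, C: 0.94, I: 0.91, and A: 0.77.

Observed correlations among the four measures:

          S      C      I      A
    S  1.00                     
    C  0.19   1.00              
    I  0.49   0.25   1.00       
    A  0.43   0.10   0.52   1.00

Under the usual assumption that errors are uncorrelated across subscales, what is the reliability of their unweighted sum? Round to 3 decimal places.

Var(S+C+I+A) = 5.3² + 16.1² + 13.3² + 19.3² + 2·[5.3·16.1·0.19 + 5.3·13.3·0.49 + 5.3·19.3·0.43 + 16.1·13.3·0.25 + 16.1·19.3·0.10 + 13.3·19.3·0.52] = 836.68 + 625.644 = 1462.32.
With uncorrelated errors the cross-covariances are all true-score covariance, so they carry over unchanged; only the diagonal terms shrink to ρᵢσᵢ².
True-score variance = [5.3²·0.58 + 16.1²·0.94 + 13.3²·0.91 + 19.3²·0.77] + 625.644 = 707.737 + 625.644 = 1333.38.
Reliability = 1333.38 / 1462.32 = 0.912.

0.912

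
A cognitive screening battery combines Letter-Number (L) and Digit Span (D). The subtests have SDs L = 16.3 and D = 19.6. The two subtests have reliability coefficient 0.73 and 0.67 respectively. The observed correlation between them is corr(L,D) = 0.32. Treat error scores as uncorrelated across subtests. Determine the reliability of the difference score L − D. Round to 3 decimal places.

0.554

Var(L−D) = 16.3² + 19.6² − 2·16.3·19.6·0.32 = 649.85 − 204.467 = 445.383.
Because errors are independent across components, Cov(Tᵢ,Tⱼ) = Cov(Xᵢ,Xⱼ); the off-diagonal part of the true-score variance is the same as above.
True-score variance = [16.3²·0.73 + 19.6²·0.67] − 204.467 = 451.341 − 204.467 = 246.874.
Reliability = 246.874 / 445.383 = 0.554.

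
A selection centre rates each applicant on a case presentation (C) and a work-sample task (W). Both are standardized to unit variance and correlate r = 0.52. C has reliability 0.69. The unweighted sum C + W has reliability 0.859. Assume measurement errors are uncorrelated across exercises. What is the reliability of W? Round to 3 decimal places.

Var(C+W) = 2 + 2·0.52 = 3.040.
True-score variance = ρ_C + ρ_W + 2·0.52, so 0.859 = (0.69 + ρ_W + 1.04) / 3.040.
ρ_W = 0.859·3.040 − 0.69 − 1.04 = 0.881.

0.881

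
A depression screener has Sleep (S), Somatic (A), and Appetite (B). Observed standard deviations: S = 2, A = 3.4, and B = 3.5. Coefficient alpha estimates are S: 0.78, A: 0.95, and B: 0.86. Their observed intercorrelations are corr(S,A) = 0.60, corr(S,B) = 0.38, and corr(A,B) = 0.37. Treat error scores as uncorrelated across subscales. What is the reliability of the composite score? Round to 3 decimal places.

Var(S+A+B) = 2² + 3.4² + 3.5² + 2·[2·3.4·0.60 + 2·3.5·0.38 + 3.4·3.5·0.37] = 27.81 + 22.286 = 50.096.
With uncorrelated errors the cross-covariances are all true-score covariance, so they carry over unchanged; only the diagonal terms shrink to ρᵢσᵢ².
True-score variance = [2²·0.78 + 3.4²·0.95 + 3.5²·0.86] + 22.286 = 24.637 + 22.286 = 46.923.
Reliability = 46.923 / 50.096 = 0.937.

0.937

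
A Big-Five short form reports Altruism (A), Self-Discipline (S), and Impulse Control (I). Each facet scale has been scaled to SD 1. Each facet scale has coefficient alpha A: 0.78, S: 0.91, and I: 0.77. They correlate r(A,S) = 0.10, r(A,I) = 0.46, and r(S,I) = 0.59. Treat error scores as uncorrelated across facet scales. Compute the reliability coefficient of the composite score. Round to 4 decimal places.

Var(A+S+I) = 3 + 2·[0.10 + 0.46 + 0.59] = 3 + 2.3 = 5.3.
Under uncorrelated errors the observed covariances equal the true-score covariances, so only the own-variance terms attenuate.
True-score variance = [0.78 + 0.91 + 0.77] + 2.3 = 2.46 + 2.3 = 4.76.
Reliability = 4.76 / 5.3 = 0.8981.

0.8981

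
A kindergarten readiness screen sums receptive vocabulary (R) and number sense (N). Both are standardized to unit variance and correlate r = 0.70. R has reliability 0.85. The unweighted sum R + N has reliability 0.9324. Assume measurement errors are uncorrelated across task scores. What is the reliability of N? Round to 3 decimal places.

Var(R+N) = 2 + 2·0.70 = 3.400.
True-score variance = ρ_R + ρ_N + 2·0.70, so 0.9324 = (0.85 + ρ_N + 1.40) / 3.400.
ρ_N = 0.9324·3.400 − 0.85 − 1.40 = 0.920.

0.920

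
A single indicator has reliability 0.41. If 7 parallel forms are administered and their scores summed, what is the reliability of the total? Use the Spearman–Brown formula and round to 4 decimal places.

0.8295

ρ_k = kρ / (1 + (k−1)ρ) = 7·0.41 / (1 + 6·0.41) = 2.870 / 3.460 = 0.8295.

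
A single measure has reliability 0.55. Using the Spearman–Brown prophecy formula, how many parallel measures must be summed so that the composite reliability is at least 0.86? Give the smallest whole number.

k ≥ ρ*(1−ρ₁)/(ρ₁(1−ρ*)) = 0.86·0.45 / (0.55·0.14) = 5.026.
Smallest integer k = 6.

6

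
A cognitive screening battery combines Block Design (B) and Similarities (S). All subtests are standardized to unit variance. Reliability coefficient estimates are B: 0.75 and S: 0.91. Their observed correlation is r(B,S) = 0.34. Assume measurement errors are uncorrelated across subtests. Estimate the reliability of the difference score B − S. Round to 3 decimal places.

Var(B−S) = 1 + 1 − 2·0.34 = 2 − 0.68 = 1.32.
Because errors are independent across components, Cov(Tᵢ,Tⱼ) = Cov(Xᵢ,Xⱼ); the off-diagonal part of the true-score variance is the same as above.
True-score variance = [0.75 + 0.91] − 0.68 = 1.66 − 0.68 = 0.98.
Reliability = 0.98 / 1.32 = 0.742.

0.742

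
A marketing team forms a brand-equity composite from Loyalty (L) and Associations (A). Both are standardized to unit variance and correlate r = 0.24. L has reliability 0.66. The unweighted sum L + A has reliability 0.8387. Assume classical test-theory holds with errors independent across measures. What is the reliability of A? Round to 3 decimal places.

Var(L+A) = 2 + 2·0.24 = 2.480.
True-score variance = ρ_L + ρ_A + 2·0.24, so 0.8387 = (0.66 + ρ_A + 0.48) / 2.480.
ρ_A = 0.8387·2.480 − 0.66 − 0.48 = 0.940.

0.940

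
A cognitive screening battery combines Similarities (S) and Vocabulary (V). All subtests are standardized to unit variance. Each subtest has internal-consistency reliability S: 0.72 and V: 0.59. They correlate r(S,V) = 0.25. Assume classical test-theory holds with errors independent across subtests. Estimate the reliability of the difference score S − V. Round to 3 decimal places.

Var(S−V) = 1 + 1 − 2·0.25 = 2 − 0.5 = 1.5.
Because errors are independent across components, Cov(Tᵢ,Tⱼ) = Cov(Xᵢ,Xⱼ); the off-diagonal part of the true-score variance is the same as above.
True-score variance = [0.72 + 0.59] − 0.5 = 1.31 − 0.5 = 0.81.
Reliability = 0.81 / 1.5 = 0.540.

0.540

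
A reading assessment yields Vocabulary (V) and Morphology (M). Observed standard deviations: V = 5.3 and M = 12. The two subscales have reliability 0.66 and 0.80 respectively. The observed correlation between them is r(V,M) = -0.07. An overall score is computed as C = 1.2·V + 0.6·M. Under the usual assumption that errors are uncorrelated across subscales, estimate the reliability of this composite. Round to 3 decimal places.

Var(C) = 1.2²·5.3² + 0.6²·12² + 2·[0.72·5.3·12·(-0.07)] = 92.2896 − 6.41088 = 85.8787.
Because errors are independent across components, Cov(Tᵢ,Tⱼ) = Cov(Xᵢ,Xⱼ); the off-diagonal part of the true-score variance is the same as above.
True-score variance = [1.2²·5.3²·0.66 + 0.6²·12²·0.80] − 6.41088 = 68.1687 − 6.41088 = 61.7579.
Reliability = 61.7579 / 85.8787 = 0.719.

0.719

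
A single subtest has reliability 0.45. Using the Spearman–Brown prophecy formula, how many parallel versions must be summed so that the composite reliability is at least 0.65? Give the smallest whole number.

k ≥ ρ*(1−ρ₁)/(ρ₁(1−ρ*)) = 0.65·0.55 / (0.45·0.35) = 2.270.
Smallest integer k = 3.

3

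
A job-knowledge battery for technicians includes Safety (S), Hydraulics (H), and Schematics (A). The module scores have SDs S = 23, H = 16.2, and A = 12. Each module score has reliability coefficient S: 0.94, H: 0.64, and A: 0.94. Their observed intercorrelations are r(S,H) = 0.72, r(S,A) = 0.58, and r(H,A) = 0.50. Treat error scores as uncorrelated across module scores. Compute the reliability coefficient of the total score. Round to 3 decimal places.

Var(S+H+A) = 23² + 16.2² + 12² + 2·[23·16.2·0.72 + 23·12·0.58 + 16.2·12·0.50] = 935.44 + 1051.1 = 1986.54.
With uncorrelated errors the cross-covariances are all true-score covariance, so they carry over unchanged; only the diagonal terms shrink to ρᵢσᵢ².
True-score variance = [23²·0.94 + 16.2²·0.64 + 12²·0.94] + 1051.1 = 800.582 + 1051.1 = 1851.69.
Reliability = 1851.69 / 1986.54 = 0.932.

0.932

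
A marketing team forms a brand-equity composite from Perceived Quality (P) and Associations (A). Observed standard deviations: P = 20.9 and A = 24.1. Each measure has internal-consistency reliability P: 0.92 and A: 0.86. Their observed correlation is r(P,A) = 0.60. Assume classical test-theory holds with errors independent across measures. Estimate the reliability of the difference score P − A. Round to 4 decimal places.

0.7186

Var(P−A) = 20.9² + 24.1² − 2·20.9·24.1·0.60 = 1017.62 − 604.428 = 413.192.
Under uncorrelated errors the observed covariances equal the true-score covariances, so only the own-variance terms attenuate.
True-score variance = [20.9²·0.92 + 24.1²·0.86] − 604.428 = 901.362 − 604.428 = 296.934.
Reliability = 296.934 / 413.192 = 0.7186.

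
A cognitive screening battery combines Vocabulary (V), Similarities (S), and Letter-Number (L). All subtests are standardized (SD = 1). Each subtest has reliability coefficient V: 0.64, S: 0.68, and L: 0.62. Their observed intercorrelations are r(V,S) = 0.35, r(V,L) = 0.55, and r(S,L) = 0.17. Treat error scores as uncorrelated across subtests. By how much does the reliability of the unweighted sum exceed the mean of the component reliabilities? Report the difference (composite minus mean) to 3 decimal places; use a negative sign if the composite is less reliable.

0.147

Var(sum) = 3 + 2.14 = 5.14; true-score variance = 1.94 + 2.14 = 4.08; composite reliability = 0.7938.
Mean component reliability = 0.6467.
Difference = 0.7938 − 0.6467 = 0.147.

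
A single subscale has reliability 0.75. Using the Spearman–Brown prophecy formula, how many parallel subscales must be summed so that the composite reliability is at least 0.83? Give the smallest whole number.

2

k ≥ ρ*(1−ρ₁)/(ρ₁(1−ρ*)) = 0.83·0.25 / (0.75·0.17) = 1.627.
Smallest integer k = 2.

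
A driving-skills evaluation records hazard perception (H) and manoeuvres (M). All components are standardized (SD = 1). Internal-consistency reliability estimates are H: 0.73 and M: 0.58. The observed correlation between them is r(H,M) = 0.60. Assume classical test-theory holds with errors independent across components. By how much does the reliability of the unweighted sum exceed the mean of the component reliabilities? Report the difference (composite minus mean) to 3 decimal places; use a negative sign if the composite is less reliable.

0.129

Var(sum) = 2 + 1.2 = 3.2; true-score variance = 1.31 + 1.2 = 2.51; composite reliability = 0.7844.
Mean component reliability = 0.6550.
Difference = 0.7844 − 0.6550 = 0.129.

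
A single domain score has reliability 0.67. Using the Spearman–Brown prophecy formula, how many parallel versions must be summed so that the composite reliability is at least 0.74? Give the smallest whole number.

2

k ≥ ρ*(1−ρ₁)/(ρ₁(1−ρ*)) = 0.74·0.33 / (0.67·0.26) = 1.402.
Smallest integer k = 2.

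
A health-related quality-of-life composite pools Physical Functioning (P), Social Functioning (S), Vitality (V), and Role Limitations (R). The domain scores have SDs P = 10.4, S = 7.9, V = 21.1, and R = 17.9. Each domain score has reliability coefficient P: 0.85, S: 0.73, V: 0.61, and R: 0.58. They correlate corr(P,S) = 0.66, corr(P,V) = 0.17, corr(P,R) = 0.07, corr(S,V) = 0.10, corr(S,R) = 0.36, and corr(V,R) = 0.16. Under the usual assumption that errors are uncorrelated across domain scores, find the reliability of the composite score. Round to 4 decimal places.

0.7565

Var(P+S+V+R) = 10.4² + 7.9² + 21.1² + 17.9² + 2·[10.4·7.9·0.66 + 10.4·21.1·0.17 + 10.4·17.9·0.07 + 7.9·21.1·0.10 + 7.9·17.9·0.36 + 21.1·17.9·0.16] = 936.19 + 465.137 = 1401.33.
Under uncorrelated errors the observed covariances equal the true-score covariances, so only the own-variance terms attenuate.
True-score variance = [10.4²·0.85 + 7.9²·0.73 + 21.1²·0.61 + 17.9²·0.58] + 465.137 = 594.911 + 465.137 = 1060.05.
Reliability = 1060.05 / 1401.33 = 0.7565.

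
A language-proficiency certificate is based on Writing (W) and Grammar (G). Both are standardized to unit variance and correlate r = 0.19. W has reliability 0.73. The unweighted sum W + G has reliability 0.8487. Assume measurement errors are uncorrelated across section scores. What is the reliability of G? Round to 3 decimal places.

0.910

Var(W+G) = 2 + 2·0.19 = 2.380.
True-score variance = ρ_W + ρ_G + 2·0.19, so 0.8487 = (0.73 + ρ_G + 0.38) / 2.380.
ρ_G = 0.8487·2.380 − 0.73 − 0.38 = 0.910.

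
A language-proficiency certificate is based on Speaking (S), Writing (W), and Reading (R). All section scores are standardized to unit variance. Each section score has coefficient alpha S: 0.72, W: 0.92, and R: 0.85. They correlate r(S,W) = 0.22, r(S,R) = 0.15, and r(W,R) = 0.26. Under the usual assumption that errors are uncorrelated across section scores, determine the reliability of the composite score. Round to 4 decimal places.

0.8803

Var(S+W+R) = 3 + 2·[0.22 + 0.15 + 0.26] = 3 + 1.26 = 4.26.
Because errors are independent across components, Cov(Tᵢ,Tⱼ) = Cov(Xᵢ,Xⱼ); the off-diagonal part of the true-score variance is the same as above.
True-score variance = [0.72 + 0.92 + 0.85] + 1.26 = 2.49 + 1.26 = 3.75.
Reliability = 3.75 / 4.26 = 0.8803.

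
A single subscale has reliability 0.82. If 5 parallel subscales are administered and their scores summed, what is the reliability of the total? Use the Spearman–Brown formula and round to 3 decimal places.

0.958

ρ_k = kρ / (1 + (k−1)ρ) = 5·0.82 / (1 + 4·0.82) = 4.100 / 4.280 = 0.958.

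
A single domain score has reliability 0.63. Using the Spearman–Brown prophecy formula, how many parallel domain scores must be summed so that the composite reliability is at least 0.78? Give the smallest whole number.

3

k ≥ ρ*(1−ρ₁)/(ρ₁(1−ρ*)) = 0.78·0.37 / (0.63·0.22) = 2.082.
Smallest integer k = 3.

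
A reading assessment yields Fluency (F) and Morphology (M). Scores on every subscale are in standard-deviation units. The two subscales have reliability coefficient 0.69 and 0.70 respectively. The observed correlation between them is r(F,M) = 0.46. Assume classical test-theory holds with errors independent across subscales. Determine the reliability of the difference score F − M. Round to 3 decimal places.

0.435

Var(F−M) = 1 + 1 − 2·0.46 = 2 − 0.92 = 1.08.
Because errors are independent across components, Cov(Tᵢ,Tⱼ) = Cov(Xᵢ,Xⱼ); the off-diagonal part of the true-score variance is the same as above.
True-score variance = [0.69 + 0.70] − 0.92 = 1.39 − 0.92 = 0.47.
Reliability = 0.47 / 1.08 = 0.435.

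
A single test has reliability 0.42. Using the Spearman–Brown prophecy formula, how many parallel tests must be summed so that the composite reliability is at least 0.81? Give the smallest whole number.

k ≥ ρ*(1−ρ₁)/(ρ₁(1−ρ*)) = 0.81·0.58 / (0.42·0.19) = 5.887.
Smallest integer k = 6.

6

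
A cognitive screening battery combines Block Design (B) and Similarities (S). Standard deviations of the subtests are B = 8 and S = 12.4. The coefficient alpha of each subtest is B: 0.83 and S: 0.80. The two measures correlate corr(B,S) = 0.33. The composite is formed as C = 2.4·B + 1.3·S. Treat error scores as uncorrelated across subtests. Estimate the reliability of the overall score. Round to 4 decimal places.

Var(C) = 2.4²·8² + 1.3²·12.4² + 2·[3.12·8·12.4·0.33] = 628.494 + 204.273 = 832.767.
Because errors are independent across components, Cov(Tᵢ,Tⱼ) = Cov(Xᵢ,Xⱼ); the off-diagonal part of the true-score variance is the same as above.
True-score variance = [2.4²·8²·0.83 + 1.3²·12.4²·0.80] + 204.273 = 513.855 + 204.273 = 718.127.
Reliability = 718.127 / 832.767 = 0.8623.

0.8623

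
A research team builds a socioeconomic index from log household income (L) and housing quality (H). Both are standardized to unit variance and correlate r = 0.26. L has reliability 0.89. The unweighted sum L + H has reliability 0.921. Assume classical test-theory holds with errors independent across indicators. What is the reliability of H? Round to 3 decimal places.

Var(L+H) = 2 + 2·0.26 = 2.520.
True-score variance = ρ_L + ρ_H + 2·0.26, so 0.921 = (0.89 + ρ_H + 0.52) / 2.520.
ρ_H = 0.921·2.520 − 0.89 − 0.52 = 0.911.

0.911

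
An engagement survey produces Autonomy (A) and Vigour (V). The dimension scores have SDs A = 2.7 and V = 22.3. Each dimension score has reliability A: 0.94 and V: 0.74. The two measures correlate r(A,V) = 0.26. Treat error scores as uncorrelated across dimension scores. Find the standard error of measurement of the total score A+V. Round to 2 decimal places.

11.39

Var(total) = 504.58 + 31.3092 = 535.889.
True-score variance = 374.847 + 31.3092 = 406.156, so reliability = 0.7579.
Error variance = 535.889 − 406.156 = 129.733; SEM = √129.733 = 11.39.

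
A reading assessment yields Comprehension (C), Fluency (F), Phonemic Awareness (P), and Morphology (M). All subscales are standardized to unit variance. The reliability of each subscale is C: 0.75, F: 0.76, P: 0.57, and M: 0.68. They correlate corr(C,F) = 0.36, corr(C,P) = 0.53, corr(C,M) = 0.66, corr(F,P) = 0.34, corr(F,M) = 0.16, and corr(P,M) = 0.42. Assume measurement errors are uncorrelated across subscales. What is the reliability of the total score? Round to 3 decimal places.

Var(C+F+P+M) = 4 + 2·[0.36 + 0.53 + 0.66 + 0.34 + 0.16 + 0.42] = 4 + 4.94 = 8.94.
With uncorrelated errors the cross-covariances are all true-score covariance, so they carry over unchanged; only the diagonal terms shrink to ρᵢσᵢ².
True-score variance = [0.75 + 0.76 + 0.57 + 0.68] + 4.94 = 2.76 + 4.94 = 7.7.
Reliability = 7.7 / 8.94 = 0.861.

0.861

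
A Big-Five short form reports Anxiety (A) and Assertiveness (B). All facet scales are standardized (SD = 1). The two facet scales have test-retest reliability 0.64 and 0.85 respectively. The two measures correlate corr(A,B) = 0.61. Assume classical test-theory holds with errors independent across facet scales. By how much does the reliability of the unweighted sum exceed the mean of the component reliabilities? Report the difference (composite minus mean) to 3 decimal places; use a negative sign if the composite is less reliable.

0.097

Var(sum) = 2 + 1.22 = 3.22; true-score variance = 1.49 + 1.22 = 2.71; composite reliability = 0.8416.
Mean component reliability = 0.7450.
Difference = 0.8416 − 0.7450 = 0.097.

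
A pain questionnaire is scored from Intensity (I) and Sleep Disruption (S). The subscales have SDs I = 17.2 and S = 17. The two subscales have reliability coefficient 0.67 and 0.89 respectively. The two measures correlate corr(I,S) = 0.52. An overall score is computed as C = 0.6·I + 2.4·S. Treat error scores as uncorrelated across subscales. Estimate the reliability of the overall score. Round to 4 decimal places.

Var(C) = 0.6²·17.2² + 2.4²·17² + 2·[1.44·17.2·17·0.52] = 1771.14 + 437.898 = 2209.04.
Because errors are independent across components, Cov(Tᵢ,Tⱼ) = Cov(Xᵢ,Xⱼ); the off-diagonal part of the true-score variance is the same as above.
True-score variance = [0.6²·17.2²·0.67 + 2.4²·17²·0.89] + 437.898 = 1552.89 + 437.898 = 1990.78.
Reliability = 1990.78 / 2209.04 = 0.9012.

0.9012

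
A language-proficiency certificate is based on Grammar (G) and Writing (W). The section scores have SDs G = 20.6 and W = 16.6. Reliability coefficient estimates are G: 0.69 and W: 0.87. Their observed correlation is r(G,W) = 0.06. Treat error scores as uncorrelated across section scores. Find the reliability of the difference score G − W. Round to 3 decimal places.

0.746

Var(G−W) = 20.6² + 16.6² − 2·20.6·16.6·0.06 = 699.92 − 41.0352 = 658.885.
Under uncorrelated errors the observed covariances equal the true-score covariances, so only the own-variance terms attenuate.
True-score variance = [20.6²·0.69 + 16.6²·0.87] − 41.0352 = 532.546 − 41.0352 = 491.51.
Reliability = 491.51 / 658.885 = 0.746.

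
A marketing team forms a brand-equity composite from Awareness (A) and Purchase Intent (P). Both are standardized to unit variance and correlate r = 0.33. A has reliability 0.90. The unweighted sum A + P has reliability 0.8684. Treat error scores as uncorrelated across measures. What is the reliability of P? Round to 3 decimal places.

Var(A+P) = 2 + 2·0.33 = 2.660.
True-score variance = ρ_A + ρ_P + 2·0.33, so 0.8684 = (0.90 + ρ_P + 0.66) / 2.660.
ρ_P = 0.8684·2.660 − 0.90 − 0.66 = 0.750.

0.750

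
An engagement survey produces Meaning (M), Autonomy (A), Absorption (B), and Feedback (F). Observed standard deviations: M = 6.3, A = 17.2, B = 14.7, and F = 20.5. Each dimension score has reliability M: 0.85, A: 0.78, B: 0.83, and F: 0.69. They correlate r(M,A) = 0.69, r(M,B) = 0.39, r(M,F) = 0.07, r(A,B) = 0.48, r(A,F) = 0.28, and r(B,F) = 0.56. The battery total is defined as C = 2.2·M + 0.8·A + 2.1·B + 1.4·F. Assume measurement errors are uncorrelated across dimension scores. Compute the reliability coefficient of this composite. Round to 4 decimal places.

Var(C) = 2.2²·6.3² + 0.8²·17.2² + 2.1²·14.7² + 1.4²·20.5² + 2·[1.76·6.3·17.2·0.69 + 4.62·6.3·14.7·0.39 + 3.08·6.3·20.5·0.07 + 1.68·17.2·14.7·0.48 + 1.12·17.2·20.5·0.28 + 2.94·14.7·20.5·0.56] = 2158.08 + 2273.82 = 4431.9.
Because errors are independent across components, Cov(Tᵢ,Tⱼ) = Cov(Xᵢ,Xⱼ); the off-diagonal part of the true-score variance is the same as above.
True-score variance = [2.2²·6.3²·0.85 + 0.8²·17.2²·0.78 + 2.1²·14.7²·0.83 + 1.4²·20.5²·0.69] + 2273.82 = 1670.27 + 2273.82 = 3944.09.
Reliability = 3944.09 / 4431.9 = 0.8899.

0.8899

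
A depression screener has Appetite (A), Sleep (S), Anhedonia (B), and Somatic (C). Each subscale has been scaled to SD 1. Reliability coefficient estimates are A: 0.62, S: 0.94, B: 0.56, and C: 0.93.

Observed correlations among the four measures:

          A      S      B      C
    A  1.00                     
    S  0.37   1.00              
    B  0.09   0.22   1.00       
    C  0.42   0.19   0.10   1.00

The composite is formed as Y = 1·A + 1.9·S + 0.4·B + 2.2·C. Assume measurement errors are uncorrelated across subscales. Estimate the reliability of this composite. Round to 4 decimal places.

0.9331

Var(Y) = 1 + 1.9² + 0.4² + 2.2² + 2·[1.9·0.37 + 0.4·0.09 + 2.2·0.42 + 0.76·0.22 + 4.18·0.19 + 0.88·0.10] = 9.61 + 5.4248 = 15.0348.
Because errors are independent across components, Cov(Tᵢ,Tⱼ) = Cov(Xᵢ,Xⱼ); the off-diagonal part of the true-score variance is the same as above.
True-score variance = [0.62 + 1.9²·0.94 + 0.4²·0.56 + 2.2²·0.93] + 5.4248 = 8.6042 + 5.4248 = 14.029.
Reliability = 14.029 / 15.0348 = 0.9331.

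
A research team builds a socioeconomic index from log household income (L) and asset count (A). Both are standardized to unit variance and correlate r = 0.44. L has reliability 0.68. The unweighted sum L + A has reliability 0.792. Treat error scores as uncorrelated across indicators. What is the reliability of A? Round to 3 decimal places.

Var(L+A) = 2 + 2·0.44 = 2.880.
True-score variance = ρ_L + ρ_A + 2·0.44, so 0.792 = (0.68 + ρ_A + 0.88) / 2.880.
ρ_A = 0.792·2.880 − 0.68 − 0.88 = 0.721.

0.721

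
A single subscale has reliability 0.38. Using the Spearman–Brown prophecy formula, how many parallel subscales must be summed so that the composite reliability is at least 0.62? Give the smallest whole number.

3

k ≥ ρ*(1−ρ₁)/(ρ₁(1−ρ*)) = 0.62·0.62 / (0.38·0.38) = 2.662.
Smallest integer k = 3.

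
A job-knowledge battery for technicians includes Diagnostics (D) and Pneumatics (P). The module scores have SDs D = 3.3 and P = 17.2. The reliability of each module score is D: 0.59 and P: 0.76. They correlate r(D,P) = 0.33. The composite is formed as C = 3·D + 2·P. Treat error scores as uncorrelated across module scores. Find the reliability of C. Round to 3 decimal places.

Var(C) = 3²·3.3² + 2²·17.2² + 2·[6·3.3·17.2·0.33] = 1281.37 + 224.77 = 1506.14.
Under uncorrelated errors the observed covariances equal the true-score covariances, so only the own-variance terms attenuate.
True-score variance = [3²·3.3²·0.59 + 2²·17.2²·0.76] + 224.77 = 957.179 + 224.77 = 1181.95.
Reliability = 1181.95 / 1506.14 = 0.785.

0.785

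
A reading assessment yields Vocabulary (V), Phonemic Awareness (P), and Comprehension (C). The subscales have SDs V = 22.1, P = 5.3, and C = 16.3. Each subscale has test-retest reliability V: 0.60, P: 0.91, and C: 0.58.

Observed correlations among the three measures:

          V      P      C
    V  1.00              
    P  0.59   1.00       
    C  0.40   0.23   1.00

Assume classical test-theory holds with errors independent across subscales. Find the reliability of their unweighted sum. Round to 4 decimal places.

Var(V+P+C) = 22.1² + 5.3² + 16.3² + 2·[22.1·5.3·0.59 + 22.1·16.3·0.40 + 5.3·16.3·0.23] = 782.19 + 466.137 = 1248.33.
Under uncorrelated errors the observed covariances equal the true-score covariances, so only the own-variance terms attenuate.
True-score variance = [22.1²·0.60 + 5.3²·0.91 + 16.3²·0.58] + 466.137 = 472.708 + 466.137 = 938.845.
Reliability = 938.845 / 1248.33 = 0.7521.

0.7521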